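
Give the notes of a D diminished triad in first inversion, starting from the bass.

F, Ab, D

The chord tones are D–F–Ab. With the third (F) lowest for first inversion: F, Ab, D.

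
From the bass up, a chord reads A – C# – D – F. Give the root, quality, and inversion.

The distinct note names are A, C#, D, F. Stacked in thirds they read D–F–A–C#, which is a minor-major seventh chord on D.
With the fifth (A) in the bass, the chord is in second inversion (figured bass 4/3).

D minor-major seventh, second inversion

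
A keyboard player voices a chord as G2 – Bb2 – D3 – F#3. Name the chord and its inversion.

The distinct note names are G, Bb, D, F#. Stacked in thirds they read G–Bb–D–F#, which is a minor-major seventh chord on G.
G is the root of G minor-major seventh; root in the bass means root position (figured bass 7).

G minor-major seventh, root position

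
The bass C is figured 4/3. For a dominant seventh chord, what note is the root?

The figures 4/3 mean the fifth of the chord is in the bass. If C is the fifth of a dominant seventh chord, the root is F (chord tones F–A–C–Eb).

F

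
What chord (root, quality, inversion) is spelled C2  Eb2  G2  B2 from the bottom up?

C minor-major seventh, root position

Reducing to letter names: C, Eb, G, B. These stack in thirds as C–Eb–G–B — a C minor-major seventh chord.
C is the root of C minor-major seventh; root in the bass means root position (figured bass 7).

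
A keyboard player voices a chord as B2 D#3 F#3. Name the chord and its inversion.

The distinct note names are B, D#, F#. Stacked in thirds they read B–D#–F#, which is a major triad on B.
With the root (B) in the bass, the chord is in root position (figured bass 5/3).

B major, root position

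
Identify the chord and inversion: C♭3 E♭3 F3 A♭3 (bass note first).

The pitch classes Cb, Eb, F, Ab arrange in thirds as F–Ab–Cb–Eb: an F half-diminished seventh chord.
The lowest note is Cb, the fifth of the chord, so this is second inversion (figured bass 4/3).

F half-diminished seventh, second inversion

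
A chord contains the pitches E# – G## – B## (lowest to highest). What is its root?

The distinct letter names are E#, G##, B##. Arranged as a stack of thirds they read E#–G##–B##, so E# is the root (an E# augmented triad).

E#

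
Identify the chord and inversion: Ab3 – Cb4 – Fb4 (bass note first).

Fb major, first inversion

The distinct note names are Ab, Cb, Fb. Stacked in thirds they read Fb–Ab–Cb, which is a major triad on Fb.
The lowest note is Ab, the third of the chord, so this is first inversion (figured bass 6).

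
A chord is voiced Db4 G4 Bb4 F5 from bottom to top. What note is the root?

G

The distinct letter names are Db, G, Bb, F. Arranged as a stack of thirds they read G–Bb–Db–F, so G is the root (a G half-diminished seventh chord).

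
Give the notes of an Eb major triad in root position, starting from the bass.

Eb major is Eb–G–Bb. Root position puts the root (Eb) in the bass, with the remaining tones above: Eb, G, Bb.

Eb, G, Bb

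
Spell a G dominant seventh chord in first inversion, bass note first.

The chord tones are G–B–D–F. With the third (B) lowest for first inversion: B, D, F, G.

B, D, F, G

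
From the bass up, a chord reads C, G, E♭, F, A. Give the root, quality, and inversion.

Reducing to letter names: C, G, Eb, F, A. These stack in thirds as F–A–C–Eb–G — an F dominant ninth chord.
The lowest note is C, the fifth of the chord, so this is second inversion.

F dominant ninth, second inversion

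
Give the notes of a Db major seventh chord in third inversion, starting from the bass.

The chord tones are Db–F–Ab–C. With the seventh (C) lowest for third inversion: C, Db, F, Ab.

C, Db, F, Ab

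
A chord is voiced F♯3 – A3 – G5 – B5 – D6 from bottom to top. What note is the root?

The distinct letter names are F#, A, G, B, D. Arranged as a stack of thirds they read G–B–D–F#–A, so G is the root (a G major ninth chord).

G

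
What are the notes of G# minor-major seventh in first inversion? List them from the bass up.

B, D#, F##, G#

G# minor-major seventh is G#–B–D#–F##. First inversion puts the third (B) in the bass, with the remaining tones above: B, D#, F##, G#.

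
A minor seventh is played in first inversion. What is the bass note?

The third of A minor seventh (A–C–E–G) is C; that is the bass in first inversion.

C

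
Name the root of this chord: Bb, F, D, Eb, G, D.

Eb

Reordering Bb, F, D, Eb, G into stacked thirds gives Eb–G–Bb–D–F; the bottom of that stack, Eb, is the root.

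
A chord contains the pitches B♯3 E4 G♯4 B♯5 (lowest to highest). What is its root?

The distinct letter names are B#, E, G#. Arranged as a stack of thirds they read E–G#–B#, so E is the root (an E augmented triad).

E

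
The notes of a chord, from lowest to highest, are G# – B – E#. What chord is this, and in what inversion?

The pitch classes G#, B, E# arrange in thirds as E#–G#–B: an E# diminished triad.
With the third (G#) in the bass, the chord is in first inversion (figured bass 6).

E# diminished, first inversion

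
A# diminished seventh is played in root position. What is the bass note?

A#

The root of A# diminished seventh (A#–C#–E–G) is A#; that is the bass in root position.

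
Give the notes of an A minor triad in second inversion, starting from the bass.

The chord tones are A–C–E. With the fifth (E) lowest for second inversion: E, A, C.

E, A, C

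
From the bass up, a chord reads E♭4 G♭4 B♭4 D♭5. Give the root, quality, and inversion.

Eb minor seventh, root position

The pitch classes Eb, Gb, Bb, Db arrange in thirds as Eb–Gb–Bb–Db: an Eb minor seventh chord.
With the root (Eb) in the bass, the chord is in root position (figured bass 7).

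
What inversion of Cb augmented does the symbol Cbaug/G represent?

second inversion

Cbaug/G means Cb augmented with G in the bass. G is the fifth of Cb augmented (Cb–Eb–G), so this is second inversion.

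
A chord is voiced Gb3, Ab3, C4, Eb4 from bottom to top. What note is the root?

Reordering Gb, Ab, C, Eb into stacked thirds gives Ab–C–Eb–Gb; the bottom of that stack, Ab, is the root.

Ab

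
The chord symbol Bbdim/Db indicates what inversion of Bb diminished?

first inversion

Bbdim/Db means Bb diminished with Db in the bass. Db is the third of Bb diminished (Bb–Db–Fb), so this is first inversion.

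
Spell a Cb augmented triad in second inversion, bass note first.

G, Cb, Eb

The chord tones are Cb–Eb–G. With the fifth (G) lowest for second inversion: G, Cb, Eb.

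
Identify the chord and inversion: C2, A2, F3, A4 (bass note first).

F major, second inversion

The distinct note names are C, A, F. Stacked in thirds they read F–A–C, which is a major triad on F.
With the fifth (C) in the bass, the chord is in second inversion (figured bass 6/4).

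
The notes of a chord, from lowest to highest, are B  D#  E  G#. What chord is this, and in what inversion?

Reducing to letter names: B, D#, E, G#. These stack in thirds as E–G#–B–D# — an E major seventh chord.
With the fifth (B) in the bass, the chord is in second inversion (figured bass 4/3).

E major seventh, second inversion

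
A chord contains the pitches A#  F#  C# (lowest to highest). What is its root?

The distinct letter names are A#, F#, C#. Arranged as a stack of thirds they read F#–A#–C#, so F# is the root (an F# major triad).

F#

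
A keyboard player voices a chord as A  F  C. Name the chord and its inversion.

F major, first inversion

The distinct note names are A, F, C. Stacked in thirds they read F–A–C, which is a major triad on F.
The lowest note is A, the third of the chord, so this is first inversion (figured bass 6).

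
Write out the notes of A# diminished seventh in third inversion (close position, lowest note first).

G, A#, C#, E

The chord tones are A#–C#–E–G. With the seventh (G) lowest for third inversion: G, A#, C#, E.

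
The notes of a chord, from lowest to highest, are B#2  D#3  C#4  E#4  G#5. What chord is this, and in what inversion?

Reducing to letter names: B#, D#, C#, E#, G#. These stack in thirds as C#–E#–G#–B#–D# — a C# major ninth chord.
The lowest note is B#, the seventh of the chord, so this is third inversion.

C# major ninth, third inversion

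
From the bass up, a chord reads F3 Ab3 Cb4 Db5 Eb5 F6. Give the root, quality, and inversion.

Reducing to letter names: F, Ab, Cb, Db, Eb. These stack in thirds as Db–F–Ab–Cb–Eb — a Db dominant ninth chord.
F is the third of Db dominant ninth; third in the bass means first inversion.

Db dominant ninth, first inversion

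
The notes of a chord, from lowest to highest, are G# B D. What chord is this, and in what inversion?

The pitch classes G#, B, D arrange in thirds as G#–B–D: a G# diminished triad.
With the root (G#) in the bass, the chord is in root position (figured bass 5/3).

G# diminished, root position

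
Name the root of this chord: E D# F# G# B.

E

E, D#, F#, G#, B are the tones of an E major ninth chord (E–G#–B–D#–F#), making E the root.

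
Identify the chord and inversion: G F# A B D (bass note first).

The distinct note names are G, F#, A, B, D. Stacked in thirds they read G–B–D–F#–A, which is a major ninth chord on G.
The lowest note is G, the root of the chord, so this is root position.

G major ninth, root position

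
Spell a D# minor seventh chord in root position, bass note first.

The chord tones are D#–F#–A#–C#. With the root (D#) lowest for root position: D#, F#, A#, C#.

D#, F#, A#, C#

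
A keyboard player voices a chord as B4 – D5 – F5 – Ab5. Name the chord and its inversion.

B diminished seventh, root position

The pitch classes B, D, F, Ab arrange in thirds as B–D–F–Ab: a B diminished seventh chord.
With the root (B) in the bass, the chord is in root position (figured bass 7).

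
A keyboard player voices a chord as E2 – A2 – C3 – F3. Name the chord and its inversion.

F major seventh, third inversion

Reducing to letter names: E, A, C, F. These stack in thirds as F–A–C–E — an F major seventh chord.
E is the seventh of F major seventh; seventh in the bass means third inversion (figured bass 4/2).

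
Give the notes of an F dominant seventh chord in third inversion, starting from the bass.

F dominant seventh is F–A–C–Eb. Third inversion puts the seventh (Eb) in the bass, with the remaining tones above: Eb, F, A, C.

Eb, F, A, C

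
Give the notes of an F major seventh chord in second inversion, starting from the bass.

Spelling F major seventh: F–A–C–E. In second inversion the fifth is bass, giving C, E, F, A from the bottom.

C, E, F, A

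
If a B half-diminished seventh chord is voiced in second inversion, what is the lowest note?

F

The fifth of B half-diminished seventh (B–D–F–A) is F; that is the bass in second inversion.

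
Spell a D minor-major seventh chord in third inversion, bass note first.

C#, D, F, A

The chord tones are D–F–A–C#. With the seventh (C#) lowest for third inversion: C#, D, F, A.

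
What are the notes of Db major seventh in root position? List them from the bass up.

Db, F, Ab, C

The chord tones are Db–F–Ab–C. With the root (Db) lowest for root position: Db, F, Ab, C.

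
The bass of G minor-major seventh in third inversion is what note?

F#

In third inversion the seventh is lowest. For G minor-major seventh (G–Bb–D–F#) that is F#.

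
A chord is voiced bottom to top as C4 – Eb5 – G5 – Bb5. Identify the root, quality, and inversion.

C minor seventh, root position

The distinct note names are C, Eb, G, Bb. Stacked in thirds they read C–Eb–G–Bb, which is a minor seventh chord on C.
The lowest note is C, the root of the chord, so this is root position (figured bass 7).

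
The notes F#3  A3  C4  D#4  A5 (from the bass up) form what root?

Reordering F#, A, C, D# into stacked thirds gives D#–F#–A–C; the bottom of that stack, D#, is the root.

D#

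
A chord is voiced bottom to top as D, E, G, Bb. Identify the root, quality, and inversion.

Reducing to letter names: D, E, G, Bb. These stack in thirds as E–G–Bb–D — an E half-diminished seventh chord.
With the seventh (D) in the bass, the chord is in third inversion (figured bass 4/2).

E half-diminished seventh, third inversion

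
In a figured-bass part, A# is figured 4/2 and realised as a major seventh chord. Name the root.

The figures 4/2 mean the seventh of the chord is in the bass. If A# is the seventh of a major seventh chord, the root is B (chord tones B–D#–F#–A#).

B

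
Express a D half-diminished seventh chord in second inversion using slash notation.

Second inversion of D half-diminished seventh has the fifth (Ab) in the bass. As a slash chord: Dø7/Ab.

Dø7/Ab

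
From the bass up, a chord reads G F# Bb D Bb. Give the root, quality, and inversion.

The distinct note names are G, F#, Bb, D. Stacked in thirds they read G–Bb–D–F#, which is a minor-major seventh chord on G.
G is the root of G minor-major seventh; root in the bass means root position (figured bass 7).

G minor-major seventh, root position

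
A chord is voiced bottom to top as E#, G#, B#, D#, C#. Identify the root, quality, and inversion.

C# major ninth, first inversion

The pitch classes E#, G#, B#, D#, C# arrange in thirds as C#–E#–G#–B#–D#: a C# major ninth chord.
With the third (E#) in the bass, the chord is in first inversion.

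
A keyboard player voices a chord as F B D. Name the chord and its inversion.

B diminished, second inversion

Reducing to letter names: F, B, D. These stack in thirds as B–D–F — a B diminished triad.
The lowest note is F, the fifth of the chord, so this is second inversion (figured bass 6/4).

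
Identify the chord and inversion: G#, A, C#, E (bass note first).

A major seventh, third inversion

The distinct note names are G#, A, C#, E. Stacked in thirds they read A–C#–E–G#, which is a major seventh chord on A.
The lowest note is G#, the seventh of the chord, so this is third inversion (figured bass 4/2).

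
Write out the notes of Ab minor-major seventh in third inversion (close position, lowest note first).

G, Ab, Cb, Eb

Ab minor-major seventh is Ab–Cb–Eb–G. Third inversion puts the seventh (G) in the bass, with the remaining tones above: G, Ab, Cb, Eb.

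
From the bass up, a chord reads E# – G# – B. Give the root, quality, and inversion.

E# diminished, root position

Reducing to letter names: E#, G#, B. These stack in thirds as E#–G#–B — an E# diminished triad.
With the root (E#) in the bass, the chord is in root position (figured bass 5/3).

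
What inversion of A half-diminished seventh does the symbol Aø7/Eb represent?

second inversion

Aø7/Eb means A half-diminished seventh with Eb in the bass. Eb is the fifth of A half-diminished seventh (A–C–Eb–G), so this is second inversion.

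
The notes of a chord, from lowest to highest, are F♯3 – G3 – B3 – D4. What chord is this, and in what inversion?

The distinct note names are F#, G, B, D. Stacked in thirds they read G–B–D–F#, which is a major seventh chord on G.
The lowest note is F#, the seventh of the chord, so this is third inversion (figured bass 4/2).

G major seventh, third inversion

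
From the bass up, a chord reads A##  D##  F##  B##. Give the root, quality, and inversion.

B## half-diminished seventh, third inversion

The pitch classes A##, D##, F##, B## arrange in thirds as B##–D##–F##–A##: a B## half-diminished seventh chord.
The lowest note is A##, the seventh of the chord, so this is third inversion (figured bass 4/2).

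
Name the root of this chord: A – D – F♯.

D

A, D, F# are the tones of a D major triad (D–F#–A), making D the root.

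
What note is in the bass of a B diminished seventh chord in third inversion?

Ab

In third inversion the seventh is lowest. For B diminished seventh (B–D–F–Ab) that is Ab.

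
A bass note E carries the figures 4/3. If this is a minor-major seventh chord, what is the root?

The figures 4/3 mean the fifth of the chord is in the bass. If E is the fifth of a minor-major seventh chord, the root is A (chord tones A–C–E–G#).

A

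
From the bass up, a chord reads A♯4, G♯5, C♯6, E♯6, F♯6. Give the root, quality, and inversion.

F# major ninth, first inversion

Reducing to letter names: A#, G#, C#, E#, F#. These stack in thirds as F#–A#–C#–E#–G# — an F# major ninth chord.
The lowest note is A#, the third of the chord, so this is first inversion.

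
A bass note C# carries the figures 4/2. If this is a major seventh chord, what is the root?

The figures 4/2 mean the seventh of the chord is in the bass. If C# is the seventh of a major seventh chord, the root is D (chord tones D–F#–A–C#).

D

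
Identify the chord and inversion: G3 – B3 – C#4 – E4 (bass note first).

C# half-diminished seventh, second inversion

The pitch classes G, B, C#, E arrange in thirds as C#–E–G–B: a C# half-diminished seventh chord.
With the fifth (G) in the bass, the chord is in second inversion (figured bass 4/3).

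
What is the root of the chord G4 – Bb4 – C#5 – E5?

Reordering G, Bb, C#, E into stacked thirds gives C#–E–G–Bb; the bottom of that stack, C#, is the root.

C#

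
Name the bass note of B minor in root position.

The root of B minor (B–D–F#) is B; that is the bass in root position.

B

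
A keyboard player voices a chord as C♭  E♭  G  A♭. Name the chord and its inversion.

Ab minor-major seventh, first inversion

Reducing to letter names: Cb, Eb, G, Ab. These stack in thirds as Ab–Cb–Eb–G — an Ab minor-major seventh chord.
The lowest note is Cb, the third of the chord, so this is first inversion (figured bass 6/5).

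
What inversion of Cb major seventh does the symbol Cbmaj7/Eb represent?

first inversion

Cbmaj7/Eb means Cb major seventh with Eb in the bass. Eb is the third of Cb major seventh (Cb–Eb–Gb–Bb), so this is first inversion.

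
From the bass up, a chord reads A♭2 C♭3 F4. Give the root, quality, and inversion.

The distinct note names are Ab, Cb, F. Stacked in thirds they read F–Ab–Cb, which is a diminished triad on F.
With the third (Ab) in the bass, the chord is in first inversion (figured bass 6).

F diminished, first inversion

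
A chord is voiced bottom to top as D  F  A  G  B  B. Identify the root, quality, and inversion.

The distinct note names are D, F, A, G, B. Stacked in thirds they read G–B–D–F–A, which is a dominant ninth chord on G.
With the fifth (D) in the bass, the chord is in second inversion.

G dominant ninth, second inversion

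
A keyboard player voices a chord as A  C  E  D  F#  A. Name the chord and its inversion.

The pitch classes A, C, E, D, F# arrange in thirds as D–F#–A–C–E: a D dominant ninth chord.
With the fifth (A) in the bass, the chord is in second inversion.

D dominant ninth, second inversion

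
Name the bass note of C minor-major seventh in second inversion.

In second inversion the fifth is lowest. For C minor-major seventh (C–Eb–G–B) that is G.

G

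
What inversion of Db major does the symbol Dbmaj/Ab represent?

Dbmaj/Ab means Db major with Ab in the bass. Ab is the fifth of Db major (Db–F–Ab), so this is second inversion.

second inversion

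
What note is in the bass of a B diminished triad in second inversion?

The fifth of B diminished (B–D–F) is F; that is the bass in second inversion.

F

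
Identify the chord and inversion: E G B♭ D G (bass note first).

The distinct note names are E, G, Bb, D. Stacked in thirds they read E–G–Bb–D, which is a half-diminished seventh chord on E.
E is the root of E half-diminished seventh; root in the bass means root position (figured bass 7).

E half-diminished seventh, root position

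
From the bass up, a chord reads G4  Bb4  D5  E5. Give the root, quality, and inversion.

E half-diminished seventh, first inversion

Reducing to letter names: G, Bb, D, E. These stack in thirds as E–G–Bb–D — an E half-diminished seventh chord.
The lowest note is G, the third of the chord, so this is first inversion (figured bass 6/5).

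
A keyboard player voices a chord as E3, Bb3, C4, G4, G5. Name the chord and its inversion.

C dominant seventh, first inversion

The pitch classes E, Bb, C, G arrange in thirds as C–E–G–Bb: a C dominant seventh chord.
With the third (E) in the bass, the chord is in first inversion (figured bass 6/5).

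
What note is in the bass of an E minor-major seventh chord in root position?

E minor-major seventh is E–G–B–D#. Root position places the root in the bass: E.

E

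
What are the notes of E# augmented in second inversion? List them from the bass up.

The chord tones are E#–G##–B##. With the fifth (B##) lowest for second inversion: B##, E#, G##.

B##, E#, G##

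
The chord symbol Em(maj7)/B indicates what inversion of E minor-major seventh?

Em(maj7)/B means E minor-major seventh with B in the bass. B is the fifth of E minor-major seventh (E–G–B–D#), so this is second inversion.

second inversion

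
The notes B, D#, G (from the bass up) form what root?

The distinct letter names are B, D#, G. Arranged as a stack of thirds they read G–B–D#, so G is the root (a G augmented triad).

G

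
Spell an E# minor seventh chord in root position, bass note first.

E#, G#, B#, D#

The chord tones are E#–G#–B#–D#. With the root (E#) lowest for root position: E#, G#, B#, D#.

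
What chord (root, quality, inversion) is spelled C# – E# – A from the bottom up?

A augmented, first inversion

The distinct note names are C#, E#, A. Stacked in thirds they read A–C#–E#, which is an augmented triad on A.
With the third (C#) in the bass, the chord is in first inversion (figured bass 6).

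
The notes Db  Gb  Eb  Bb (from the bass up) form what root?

Db, Gb, Eb, Bb are the tones of an Eb minor seventh chord (Eb–Gb–Bb–Db), making Eb the root.

Eb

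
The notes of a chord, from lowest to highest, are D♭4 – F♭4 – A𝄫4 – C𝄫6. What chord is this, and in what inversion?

The pitch classes Db, Fb, Abb, Cbb arrange in thirds as Db–Fb–Abb–Cbb: a Db diminished seventh chord.
With the root (Db) in the bass, the chord is in root position (figured bass 7).

Db diminished seventh, root position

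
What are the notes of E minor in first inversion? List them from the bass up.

G, B, E

Spelling E minor: E–G–B. In first inversion the third is bass, giving G, B, E from the bottom.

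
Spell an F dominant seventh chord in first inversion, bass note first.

A, C, Eb, F

F dominant seventh is F–A–C–Eb. First inversion puts the third (A) in the bass, with the remaining tones above: A, C, Eb, F.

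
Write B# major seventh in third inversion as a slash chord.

B#maj7/A##

Third inversion of B# major seventh has the seventh (A##) in the bass. As a slash chord: B#maj7/A##.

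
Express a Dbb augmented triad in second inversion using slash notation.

Second inversion of Dbb augmented has the fifth (Ab) in the bass. As a slash chord: Dbbaug/Ab.

Dbbaug/Ab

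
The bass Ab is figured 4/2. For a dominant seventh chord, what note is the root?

The figures 4/2 mean the seventh of the chord is in the bass. If Ab is the seventh of a dominant seventh chord, the root is Bb (chord tones Bb–D–F–Ab).

Bb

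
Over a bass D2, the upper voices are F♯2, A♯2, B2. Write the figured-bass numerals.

The notes D, F#, A#, B stack in thirds as B–D–F#–A# — a B minor-major seventh chord. The bass D is the third, so this is first inversion: figured 6/5.

6/5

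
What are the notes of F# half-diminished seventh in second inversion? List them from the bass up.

C, E, F#, A

F# half-diminished seventh is F#–A–C–E. Second inversion puts the fifth (C) in the bass, with the remaining tones above: C, E, F#, A.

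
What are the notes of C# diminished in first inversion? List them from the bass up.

The chord tones are C#–E–G. With the third (E) lowest for first inversion: E, G, C#.

E, G, C#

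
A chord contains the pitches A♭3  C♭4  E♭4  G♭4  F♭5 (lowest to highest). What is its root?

Fb

Ab, Cb, Eb, Gb, Fb are the tones of an Fb major ninth chord (Fb–Ab–Cb–Eb–Gb), making Fb the root.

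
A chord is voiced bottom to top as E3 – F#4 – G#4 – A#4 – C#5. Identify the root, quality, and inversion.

F# dominant ninth, third inversion

The pitch classes E, F#, G#, A#, C# arrange in thirds as F#–A#–C#–E–G#: an F# dominant ninth chord.
The lowest note is E, the seventh of the chord, so this is third inversion.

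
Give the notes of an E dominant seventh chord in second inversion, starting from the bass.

B, D, E, G#

E dominant seventh is E–G#–B–D. Second inversion puts the fifth (B) in the bass, with the remaining tones above: B, D, E, G#.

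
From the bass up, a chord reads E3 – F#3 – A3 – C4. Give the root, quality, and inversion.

The distinct note names are E, F#, A, C. Stacked in thirds they read F#–A–C–E, which is a half-diminished seventh chord on F#.
E is the seventh of F# half-diminished seventh; seventh in the bass means third inversion (figured bass 4/2).

F# half-diminished seventh, third inversion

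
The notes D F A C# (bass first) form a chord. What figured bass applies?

7

The notes D, F, A, C# stack in thirds as D–F–A–C# — a D minor-major seventh chord. The bass D is the root, so this is root position: figured 7.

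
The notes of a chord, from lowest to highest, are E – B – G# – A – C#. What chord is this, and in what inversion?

A major ninth, second inversion

Reducing to letter names: E, B, G#, A, C#. These stack in thirds as A–C#–E–G#–B — an A major ninth chord.
E is the fifth of A major ninth; fifth in the bass means second inversion.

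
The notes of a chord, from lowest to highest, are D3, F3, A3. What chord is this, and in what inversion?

The distinct note names are D, F, A. Stacked in thirds they read D–F–A, which is a minor triad on D.
The lowest note is D, the root of the chord, so this is root position (figured bass 5/3).

D minor, root position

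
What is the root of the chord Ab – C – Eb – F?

F

The distinct letter names are Ab, C, Eb, F. Arranged as a stack of thirds they read F–Ab–C–Eb, so F is the root (an F minor seventh chord).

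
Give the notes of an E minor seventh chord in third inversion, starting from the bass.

Spelling E minor seventh: E–G–B–D. In third inversion the seventh is bass, giving D, E, G, B from the bottom.

D, E, G, B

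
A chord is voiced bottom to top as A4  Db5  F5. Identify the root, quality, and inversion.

Db augmented, second inversion

The distinct note names are A, Db, F. Stacked in thirds they read Db–F–A, which is an augmented triad on Db.
With the fifth (A) in the bass, the chord is in second inversion (figured bass 6/4).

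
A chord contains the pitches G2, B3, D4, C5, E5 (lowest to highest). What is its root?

C

The distinct letter names are G, B, D, C, E. Arranged as a stack of thirds they read C–E–G–B–D, so C is the root (a C major ninth chord).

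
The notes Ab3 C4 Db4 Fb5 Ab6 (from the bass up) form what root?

Reordering Ab, C, Db, Fb into stacked thirds gives Db–Fb–Ab–C; the bottom of that stack, Db, is the root.

Db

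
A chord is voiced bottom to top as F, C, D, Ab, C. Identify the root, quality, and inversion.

D half-diminished seventh, first inversion

Reducing to letter names: F, C, D, Ab. These stack in thirds as D–F–Ab–C — a D half-diminished seventh chord.
F is the third of D half-diminished seventh; third in the bass means first inversion (figured bass 6/5).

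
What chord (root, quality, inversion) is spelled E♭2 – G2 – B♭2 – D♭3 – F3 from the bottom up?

Eb dominant ninth, root position

The distinct note names are Eb, G, Bb, Db, F. Stacked in thirds they read Eb–G–Bb–Db–F, which is a dominant ninth chord on Eb.
Eb is the root of Eb dominant ninth; root in the bass means root position.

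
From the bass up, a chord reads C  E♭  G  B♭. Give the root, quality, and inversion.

The pitch classes C, Eb, G, Bb arrange in thirds as C–Eb–G–Bb: a C minor seventh chord.
With the root (C) in the bass, the chord is in root position (figured bass 7).

C minor seventh, root position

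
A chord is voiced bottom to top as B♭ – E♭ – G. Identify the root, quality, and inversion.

The distinct note names are Bb, Eb, G. Stacked in thirds they read Eb–G–Bb, which is a major triad on Eb.
Bb is the fifth of Eb major; fifth in the bass means second inversion (figured bass 6/4).

Eb major, second inversion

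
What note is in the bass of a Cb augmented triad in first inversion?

Eb

The third of Cb augmented (Cb–Eb–G) is Eb; that is the bass in first inversion.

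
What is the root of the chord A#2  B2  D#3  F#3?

B

The distinct letter names are A#, B, D#, F#. Arranged as a stack of thirds they read B–D#–F#–A#, so B is the root (a B major seventh chord).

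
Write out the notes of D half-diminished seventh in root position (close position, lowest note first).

D, F, Ab, C

The chord tones are D–F–Ab–C. With the root (D) lowest for root position: D, F, Ab, C.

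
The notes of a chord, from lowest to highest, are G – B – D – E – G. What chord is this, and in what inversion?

The pitch classes G, B, D, E arrange in thirds as E–G–B–D: an E minor seventh chord.
The lowest note is G, the third of the chord, so this is first inversion (figured bass 6/5).

E minor seventh, first inversion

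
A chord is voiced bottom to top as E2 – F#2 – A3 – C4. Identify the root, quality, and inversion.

F# half-diminished seventh, third inversion

The distinct note names are E, F#, A, C. Stacked in thirds they read F#–A–C–E, which is a half-diminished seventh chord on F#.
With the seventh (E) in the bass, the chord is in third inversion (figured bass 4/2).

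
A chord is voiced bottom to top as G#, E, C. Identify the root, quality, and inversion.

C augmented, second inversion

Reducing to letter names: G#, E, C. These stack in thirds as C–E–G# — a C augmented triad.
The lowest note is G#, the fifth of the chord, so this is second inversion (figured bass 6/4).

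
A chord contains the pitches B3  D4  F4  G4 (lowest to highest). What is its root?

Reordering B, D, F, G into stacked thirds gives G–B–D–F; the bottom of that stack, G, is the root.

G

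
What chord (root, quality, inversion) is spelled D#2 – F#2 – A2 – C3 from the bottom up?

D# diminished seventh, root position

The distinct note names are D#, F#, A, C. Stacked in thirds they read D#–F#–A–C, which is a diminished seventh chord on D#.
With the root (D#) in the bass, the chord is in root position (figured bass 7).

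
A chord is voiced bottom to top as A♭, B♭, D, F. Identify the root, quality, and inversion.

Reducing to letter names: Ab, Bb, D, F. These stack in thirds as Bb–D–F–Ab — a Bb dominant seventh chord.
The lowest note is Ab, the seventh of the chord, so this is third inversion (figured bass 4/2).

Bb dominant seventh, third inversion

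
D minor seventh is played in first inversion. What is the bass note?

The third of D minor seventh (D–F–A–C) is F; that is the bass in first inversion.

F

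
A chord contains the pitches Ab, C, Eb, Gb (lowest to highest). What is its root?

Ab

Ab, C, Eb, Gb are the tones of an Ab dominant seventh chord (Ab–C–Eb–Gb), making Ab the root.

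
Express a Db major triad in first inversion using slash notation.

First inversion of Db major has the third (F) in the bass. As a slash chord: Db/F.

Db/F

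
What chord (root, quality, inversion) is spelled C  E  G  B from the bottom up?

C major seventh, root position

Reducing to letter names: C, E, G, B. These stack in thirds as C–E–G–B — a C major seventh chord.
With the root (C) in the bass, the chord is in root position (figured bass 7).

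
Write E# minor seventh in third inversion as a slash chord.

E#m7/D#

Third inversion of E# minor seventh has the seventh (D#) in the bass. As a slash chord: E#m7/D#.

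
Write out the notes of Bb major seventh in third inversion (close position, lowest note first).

Spelling Bb major seventh: Bb–D–F–A. In third inversion the seventh is bass, giving A, Bb, D, F from the bottom.

A, Bb, D, F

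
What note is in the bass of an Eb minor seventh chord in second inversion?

Bb

Eb minor seventh is Eb–Gb–Bb–Db. Second inversion places the fifth in the bass: Bb.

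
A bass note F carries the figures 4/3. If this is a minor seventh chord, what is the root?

The figures 4/3 mean the fifth of the chord is in the bass. If F is the fifth of a minor seventh chord, the root is Bb (chord tones Bb–Db–F–Ab).

Bb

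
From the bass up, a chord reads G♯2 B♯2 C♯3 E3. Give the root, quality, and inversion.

The distinct note names are G#, B#, C#, E. Stacked in thirds they read C#–E–G#–B#, which is a minor-major seventh chord on C#.
G# is the fifth of C# minor-major seventh; fifth in the bass means second inversion (figured bass 4/3).

C# minor-major seventh, second inversion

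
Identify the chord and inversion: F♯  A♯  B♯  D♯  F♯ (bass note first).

B# half-diminished seventh, second inversion

Reducing to letter names: F#, A#, B#, D#. These stack in thirds as B#–D#–F#–A# — a B# half-diminished seventh chord.
With the fifth (F#) in the bass, the chord is in second inversion (figured bass 4/3).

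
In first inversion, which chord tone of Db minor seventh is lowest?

Fb

In first inversion the third is lowest. For Db minor seventh (Db–Fb–Ab–Cb) that is Fb.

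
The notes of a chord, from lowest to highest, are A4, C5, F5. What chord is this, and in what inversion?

The pitch classes A, C, F arrange in thirds as F–A–C: an F major triad.
A is the third of F major; third in the bass means first inversion (figured bass 6).

F major, first inversion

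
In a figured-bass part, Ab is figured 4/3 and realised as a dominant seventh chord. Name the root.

The figures 4/3 mean the fifth of the chord is in the bass. If Ab is the fifth of a dominant seventh chord, the root is Db (chord tones Db–F–Ab–Cb).

Db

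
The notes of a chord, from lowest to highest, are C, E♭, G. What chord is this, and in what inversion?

The pitch classes C, Eb, G arrange in thirds as C–Eb–G: a C minor triad.
C is the root of C minor; root in the bass means root position (figured bass 5/3).

C minor, root position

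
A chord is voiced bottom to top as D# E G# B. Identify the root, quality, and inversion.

The distinct note names are D#, E, G#, B. Stacked in thirds they read E–G#–B–D#, which is a major seventh chord on E.
D# is the seventh of E major seventh; seventh in the bass means third inversion (figured bass 4/2).

E major seventh, third inversion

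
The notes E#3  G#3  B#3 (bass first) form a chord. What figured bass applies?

5/3

The notes E#, G#, B# stack in thirds as E#–G#–B# — an E# minor triad. The bass E# is the root, so this is root position: figured 5/3.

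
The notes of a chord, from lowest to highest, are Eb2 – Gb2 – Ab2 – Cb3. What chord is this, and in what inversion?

The pitch classes Eb, Gb, Ab, Cb arrange in thirds as Ab–Cb–Eb–Gb: an Ab minor seventh chord.
Eb is the fifth of Ab minor seventh; fifth in the bass means second inversion (figured bass 4/3).

Ab minor seventh, second inversion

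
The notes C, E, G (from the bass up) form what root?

C

Reordering C, E, G into stacked thirds gives C–E–G; the bottom of that stack, C, is the root.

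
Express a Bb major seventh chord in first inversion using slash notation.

Bbmaj7/D

First inversion of Bb major seventh has the third (D) in the bass. As a slash chord: Bbmaj7/D.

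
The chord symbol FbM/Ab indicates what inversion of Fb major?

FbM/Ab means Fb major with Ab in the bass. Ab is the third of Fb major (Fb–Ab–Cb), so this is first inversion.

first inversion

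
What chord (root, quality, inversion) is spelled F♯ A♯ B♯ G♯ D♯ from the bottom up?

The distinct note names are F#, A#, B#, G#, D#. Stacked in thirds they read G#–B#–D#–F#–A#, which is a dominant ninth chord on G#.
The lowest note is F#, the seventh of the chord, so this is third inversion.

G# dominant ninth, third inversion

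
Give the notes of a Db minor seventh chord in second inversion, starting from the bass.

The chord tones are Db–Fb–Ab–Cb. With the fifth (Ab) lowest for second inversion: Ab, Cb, Db, Fb.

Ab, Cb, Db, Fb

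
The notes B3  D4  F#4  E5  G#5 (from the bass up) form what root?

Reordering B, D, F#, E, G# into stacked thirds gives E–G#–B–D–F#; the bottom of that stack, E, is the root.

E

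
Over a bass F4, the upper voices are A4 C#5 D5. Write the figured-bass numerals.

The notes F, A, C#, D stack in thirds as D–F–A–C# — a D minor-major seventh chord. The bass F is the third, so this is first inversion: figured 6/5.

6/5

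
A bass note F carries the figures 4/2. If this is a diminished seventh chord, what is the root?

G#

The figures 4/2 mean the seventh of the chord is in the bass. If F is the seventh of a diminished seventh chord, the root is G# (chord tones G#–B–D–F).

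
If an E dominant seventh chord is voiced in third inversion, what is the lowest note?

D

The seventh of E dominant seventh (E–G#–B–D) is D; that is the bass in third inversion.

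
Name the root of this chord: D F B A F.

B

The distinct letter names are D, F, B, A. Arranged as a stack of thirds they read B–D–F–A, so B is the root (a B half-diminished seventh chord).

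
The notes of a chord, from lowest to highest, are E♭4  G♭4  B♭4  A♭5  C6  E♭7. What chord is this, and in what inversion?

Reducing to letter names: Eb, Gb, Bb, Ab, C. These stack in thirds as Ab–C–Eb–Gb–Bb — an Ab dominant ninth chord.
Eb is the fifth of Ab dominant ninth; fifth in the bass means second inversion.

Ab dominant ninth, second inversion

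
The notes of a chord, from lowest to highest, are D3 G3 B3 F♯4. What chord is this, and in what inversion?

The pitch classes D, G, B, F# arrange in thirds as G–B–D–F#: a G major seventh chord.
D is the fifth of G major seventh; fifth in the bass means second inversion (figured bass 4/3).

G major seventh, second inversion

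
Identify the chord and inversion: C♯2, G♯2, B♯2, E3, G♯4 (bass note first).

C# minor-major seventh, root position

The pitch classes C#, G#, B#, E arrange in thirds as C#–E–G#–B#: a C# minor-major seventh chord.
C# is the root of C# minor-major seventh; root in the bass means root position (figured bass 7).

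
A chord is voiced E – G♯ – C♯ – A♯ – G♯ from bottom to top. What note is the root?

E, G#, C#, A# are the tones of an A# half-diminished seventh chord (A#–C#–E–G#), making A# the root.

A#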